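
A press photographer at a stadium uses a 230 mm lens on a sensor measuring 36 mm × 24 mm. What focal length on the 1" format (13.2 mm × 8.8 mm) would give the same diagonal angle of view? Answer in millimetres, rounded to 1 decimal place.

Sensor diagonal = √(36² + 24²) = √1872.0000 ≈ 43.2666 mm.
Sensor diagonal = √(13.2² + 8.8²) = √251.6800 ≈ 15.8644 mm.
Equal angle of view means equal diagonal/f ratio, so f₂ = f₁ · (diagonal₂/diagonal₁) = 230 × 15.8644/43.2666.
f₂ = 230 × 0.36667 ≈ 84.333 mm.

84.3 mm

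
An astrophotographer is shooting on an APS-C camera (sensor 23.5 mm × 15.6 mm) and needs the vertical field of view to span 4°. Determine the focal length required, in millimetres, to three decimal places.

From α = 2·arctan(h/2f) we get f = h / (2·tan(α/2)).
With h = 15.6 mm and α/2 = 2°, tan(α/2) ≈ 0.03492, so f ≈ 15.6 / 0.06984 ≈ 223.3628 mm.

223.363 mm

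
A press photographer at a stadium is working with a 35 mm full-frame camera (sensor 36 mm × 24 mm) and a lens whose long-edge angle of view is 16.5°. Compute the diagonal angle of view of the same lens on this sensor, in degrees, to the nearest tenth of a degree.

19.8°

From the long-edge AOV: f = 36 / (2·tan(8.25°)) = 36 / 0.28999 ≈ 124.1438 mm.
Sensor diagonal = √(36² + 24²) = √1872.0000 ≈ 43.2666 mm.
Diagonal AOV = 2·arctan(43.2666 / (2 × 124.1438)) = 2·arctan(0.17426) ≈ 19.7702°.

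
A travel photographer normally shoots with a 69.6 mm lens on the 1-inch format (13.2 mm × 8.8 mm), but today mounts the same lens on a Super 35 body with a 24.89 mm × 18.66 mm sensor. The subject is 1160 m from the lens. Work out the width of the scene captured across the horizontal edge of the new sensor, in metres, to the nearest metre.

415 m

The focal length stays 69.6 mm; the relevant sensor dimension is now w = 24.89 mm. Object distance dₒ = 1160 m = 1.16e+06 mm.
Thin-lens field width W = w·(dₒ − f)/f = 24.89 × (1.16e+06 − 69.6)/69.6 ≈ 414808.443 mm = 414.808 m.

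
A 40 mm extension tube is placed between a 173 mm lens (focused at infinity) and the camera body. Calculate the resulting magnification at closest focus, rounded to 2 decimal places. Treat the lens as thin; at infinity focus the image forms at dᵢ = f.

0.23×

The tube moves the image plane from f to f + e, so dᵢ = 173 + 40 = 213 mm. Focus is achieved when 1/f = 1/dₒ + 1/dᵢ, giving dₒ = 1/(1/f − 1/(f+e)).
Magnification m = dᵢ/dₒ = (f+e)·(1/f − 1/(f+e)) = e/f = 40/173 ≈ 0.2312.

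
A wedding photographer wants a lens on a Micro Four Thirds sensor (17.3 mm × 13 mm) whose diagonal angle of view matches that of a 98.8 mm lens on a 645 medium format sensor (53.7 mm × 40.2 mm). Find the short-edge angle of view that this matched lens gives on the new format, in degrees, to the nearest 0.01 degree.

Sensor diagonal = √(53.7² + 40.2²) = √4499.7300 ≈ 67.0800 mm.
Sensor diagonal = √(17.3² + 13²) = √468.2900 ≈ 21.6400 mm.
Equal diagonal AOV ⇒ f₂ = f₁ · 21.6400/67.0800 = 98.8 × 0.32260 ≈ 31.8729 mm.
Short-edge AOV on the new format = 2·arctan(13 / (2 × 31.8729)) = 2·arctan(0.20394) ≈ 23.0531°.

23.05°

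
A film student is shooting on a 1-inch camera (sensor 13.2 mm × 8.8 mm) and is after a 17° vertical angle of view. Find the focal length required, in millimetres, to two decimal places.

29.44 mm

From α = 2·arctan(h/2f) we get f = h / (2·tan(α/2)).
With h = 8.8 mm and α/2 = 8.5°, tan(α/2) ≈ 0.14945, so f ≈ 8.8 / 0.29890 ≈ 29.4411 mm.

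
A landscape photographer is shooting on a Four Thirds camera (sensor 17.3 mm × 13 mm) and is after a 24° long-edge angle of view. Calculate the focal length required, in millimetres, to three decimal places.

40.695 mm

From α = 2·arctan(w/2f) we get f = w / (2·tan(α/2)).
With w = 17.3 mm and α/2 = 12°, tan(α/2) ≈ 0.21256, so f ≈ 17.3 / 0.42511 ≈ 40.6951 mm.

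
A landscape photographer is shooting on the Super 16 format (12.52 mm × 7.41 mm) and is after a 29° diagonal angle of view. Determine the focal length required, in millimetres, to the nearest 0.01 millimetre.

28.13 mm

Sensor diagonal = √(12.52² + 7.41²) = √211.6585 ≈ 14.5485 mm.
From α = 2·arctan(d/2f) we get f = d / (2·tan(α/2)).
With d = 14.5485 mm and α/2 = 14.5°, tan(α/2) ≈ 0.25862, so f ≈ 14.5485 / 0.51724 ≈ 28.1274 mm.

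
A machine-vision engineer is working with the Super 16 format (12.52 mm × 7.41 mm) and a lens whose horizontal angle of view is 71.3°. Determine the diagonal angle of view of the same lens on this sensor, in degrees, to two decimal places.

From the horizontal AOV: f = 12.52 / (2·tan(35.65°)) = 12.52 / 1.43450 ≈ 8.7278 mm.
Sensor diagonal = √(12.52² + 7.41²) = √211.6585 ≈ 14.5485 mm.
Diagonal AOV = 2·arctan(14.5485 / (2 × 8.7278)) = 2·arctan(0.83346) ≈ 79.6197°.

79.62°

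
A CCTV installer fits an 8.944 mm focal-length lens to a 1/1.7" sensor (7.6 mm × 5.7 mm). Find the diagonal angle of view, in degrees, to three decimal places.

55.944°

Sensor diagonal = √(7.6² + 5.7²) = √90.2500 ≈ 9.5000 mm.
Angle of view α = 2·arctan(d/2f) with d = 9.5000 mm and f = 8.944 mm.
d/2f = 0.53108; arctan(0.53108) ≈ 27.9720°, so α ≈ 55.9440°.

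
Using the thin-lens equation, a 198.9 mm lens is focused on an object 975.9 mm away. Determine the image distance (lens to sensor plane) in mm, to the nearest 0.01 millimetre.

1/dᵢ = 1/f − 1/dₒ = 1/198.9 − 1/975.9 = 0.0040030 mm⁻¹.
dᵢ = 1/0.0040030 ≈ 249.8153 mm.

249.82 mm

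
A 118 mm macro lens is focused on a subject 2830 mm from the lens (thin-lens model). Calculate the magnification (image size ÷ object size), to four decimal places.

0.0435×

Thin lens: 1/f = 1/dₒ + 1/dᵢ → 1/dᵢ = 1/118 − 1/2830 = 0.0081212 mm⁻¹, so dᵢ ≈ 123.1342 mm.
Magnification m = dᵢ/dₒ = 123.1342/2830 ≈ 0.04351.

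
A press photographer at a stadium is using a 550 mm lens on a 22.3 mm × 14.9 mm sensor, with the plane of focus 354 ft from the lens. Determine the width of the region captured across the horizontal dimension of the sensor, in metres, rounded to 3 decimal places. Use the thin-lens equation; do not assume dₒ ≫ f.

dₒ: 354 ft × 304.8 mm/ft = 107899.20 mm.
Similar triangles through the lens centre give W/dₒ = w/dᵢ; with 1/f = 1/dₒ + 1/dᵢ this gives W = w·(dₒ − f)/f.
W = 22.3 mm × (107899 − 550) / 550 = 22.3 × 195.1804 ≈ 4352.522 mm = 4.35252 m.

4.353 m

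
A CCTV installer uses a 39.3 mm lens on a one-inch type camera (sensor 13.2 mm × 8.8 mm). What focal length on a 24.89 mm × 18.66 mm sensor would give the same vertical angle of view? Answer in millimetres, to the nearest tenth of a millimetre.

Equal angle of view means equal height/f ratio, so f₂ = f₁ · (height₂/height₁) = 39.3 × 18.66/8.8.
f₂ = 39.3 × 2.12045 ≈ 83.334 mm.

83.3 mm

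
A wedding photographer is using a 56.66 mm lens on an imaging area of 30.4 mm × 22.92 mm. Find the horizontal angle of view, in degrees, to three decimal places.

Angle of view α = 2·arctan(w/2f) with w = 30.4 mm and f = 56.66 mm.
w/2f = 0.26827; arctan(0.26827) ≈ 15.0170°, so α ≈ 30.0340°.

30.034°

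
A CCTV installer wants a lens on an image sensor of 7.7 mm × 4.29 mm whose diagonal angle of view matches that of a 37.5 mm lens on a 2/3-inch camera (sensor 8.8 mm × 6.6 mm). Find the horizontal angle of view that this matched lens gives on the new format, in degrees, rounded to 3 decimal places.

Sensor diagonal = √(8.8² + 6.6²) = √121.0000 ≈ 11.0000 mm.
Sensor diagonal = √(7.7² + 4.29²) = √77.6941 ≈ 8.8144 mm.
Equal diagonal AOV ⇒ f₂ = f₁ · 8.8144/11.0000 = 37.5 × 0.80131 ≈ 30.0492 mm.
Horizontal AOV on the new format = 2·arctan(7.7 / (2 × 30.0492)) = 2·arctan(0.12812) ≈ 14.6023°.

14.602°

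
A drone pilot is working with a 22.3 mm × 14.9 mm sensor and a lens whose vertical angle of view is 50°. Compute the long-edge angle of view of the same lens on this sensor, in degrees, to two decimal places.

From the vertical AOV: f = 14.9 / (2·tan(25°)) = 14.9 / 0.93262 ≈ 15.9766 mm.
Long-edge AOV = 2·arctan(22.3 / (2 × 15.9766)) = 2·arctan(0.69790) ≈ 69.8221°.

69.82°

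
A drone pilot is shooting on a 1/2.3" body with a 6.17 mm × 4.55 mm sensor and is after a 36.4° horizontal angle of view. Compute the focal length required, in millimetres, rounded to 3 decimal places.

9.383 mm

From α = 2·arctan(w/2f) we get f = w / (2·tan(α/2)).
With w = 6.17 mm and α/2 = 18.2°, tan(α/2) ≈ 0.32878, so f ≈ 6.17 / 0.65757 ≈ 9.3831 mm.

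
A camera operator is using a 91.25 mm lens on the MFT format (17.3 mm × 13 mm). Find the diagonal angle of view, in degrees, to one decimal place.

Sensor diagonal = √(17.3² + 13²) = √468.2900 ≈ 21.6400 mm.
Angle of view α = 2·arctan(d/2f) with d = 21.6400 mm and f = 91.25 mm.
d/2f = 0.11858; arctan(0.11858) ≈ 6.7623°, so α ≈ 13.5246°.

13.5°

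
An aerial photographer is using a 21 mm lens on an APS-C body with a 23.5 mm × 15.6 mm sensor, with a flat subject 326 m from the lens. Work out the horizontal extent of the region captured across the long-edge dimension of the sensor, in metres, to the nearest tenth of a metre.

364.8 m

dₒ: 326 m = 326000 mm.
Similar triangles through the lens centre give W/dₒ = w/dᵢ; with 1/f = 1/dₒ + 1/dᵢ this gives W = w·(dₒ − f)/f.
W = 23.5 mm × (326000 − 21) / 21 = 23.5 × 15522.8095 ≈ 364786.024 mm = 364.786 m.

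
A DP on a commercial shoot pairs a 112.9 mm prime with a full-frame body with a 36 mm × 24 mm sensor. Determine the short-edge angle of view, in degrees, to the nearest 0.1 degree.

12.1°

Angle of view α = 2·arctan(h/2f) with h = 24 mm and f = 112.9 mm.
h/2f = 0.10629; arctan(0.10629) ≈ 6.0671°, so α ≈ 12.1342°.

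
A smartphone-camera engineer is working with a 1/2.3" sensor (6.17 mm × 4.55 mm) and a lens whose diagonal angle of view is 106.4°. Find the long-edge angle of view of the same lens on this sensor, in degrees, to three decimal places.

94.184°

Sensor diagonal = √(6.17² + 4.55²) = √58.7714 ≈ 7.6663 mm.
From the diagonal AOV: f = 7.6663 / (2·tan(53.2°)) = 7.6663 / 2.67346 ≈ 2.8675 mm.
Long-edge AOV = 2·arctan(6.17 / (2 × 2.8675)) = 2·arctan(1.07583) ≈ 94.1844°.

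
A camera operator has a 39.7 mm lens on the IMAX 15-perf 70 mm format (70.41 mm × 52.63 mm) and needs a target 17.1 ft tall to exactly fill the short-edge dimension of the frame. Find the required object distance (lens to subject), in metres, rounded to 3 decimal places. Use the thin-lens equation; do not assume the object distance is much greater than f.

W: 17.1 ft × 304.8 mm/ft = 5212.08 mm.
Magnification m = h/W = dᵢ/dₒ; combined with 1/f = 1/dₒ + 1/dᵢ this gives dₒ = f·(1 + W/h).
dₒ = 39.7 mm × (1 + 5212.08/52.63) = 39.7 × 100.0325 ≈ 3971.290 mm = 3.97129 m.

3.971 m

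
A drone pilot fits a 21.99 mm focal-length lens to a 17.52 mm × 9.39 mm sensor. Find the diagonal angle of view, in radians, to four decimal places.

0.8490 rad

Sensor diagonal = √(17.52² + 9.39²) = √395.1225 ≈ 19.8777 mm.
Angle of view α = 2·arctan(d/2f) with d = 19.8777 mm and f = 21.99 mm.
d/2f = 0.45197; arctan(0.45197) ≈ 0.4245 rad, so α ≈ 0.8490 rad.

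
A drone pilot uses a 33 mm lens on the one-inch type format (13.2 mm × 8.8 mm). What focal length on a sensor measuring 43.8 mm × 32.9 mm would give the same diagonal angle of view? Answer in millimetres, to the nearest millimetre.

Sensor diagonal = √(13.2² + 8.8²) = √251.6800 ≈ 15.8644 mm.
Sensor diagonal = √(43.8² + 32.9²) = √3000.8500 ≈ 54.7800 mm.
Equal angle of view means equal diagonal/f ratio, so f₂ = f₁ · (diagonal₂/diagonal₁) = 33 × 54.7800/15.8644.
f₂ = 33 × 3.45301 ≈ 113.949 mm.

114 mm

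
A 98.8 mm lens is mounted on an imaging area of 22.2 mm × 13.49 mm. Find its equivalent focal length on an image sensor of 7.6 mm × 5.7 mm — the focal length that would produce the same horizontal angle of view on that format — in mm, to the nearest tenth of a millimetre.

33.8 mm

Equal angle of view means equal width/f ratio, so f₂ = f₁ · (width₂/width₁) = 98.8 × 7.6/22.2.
f₂ = 98.8 × 0.34234 ≈ 33.823 mm.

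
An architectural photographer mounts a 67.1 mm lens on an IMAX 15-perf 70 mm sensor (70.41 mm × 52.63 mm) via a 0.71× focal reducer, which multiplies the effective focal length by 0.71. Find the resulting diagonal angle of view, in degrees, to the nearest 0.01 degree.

Effective focal length f = 67.1 × 0.71 = 47.641 mm.
Sensor diagonal = √(70.41² + 52.63²) = √7727.4850 ≈ 87.9061 mm.
α = 2·arctan(87.906 / (2 × 47.641)) = 2·arctan(0.92259) ≈ 85.3886°.

85.39°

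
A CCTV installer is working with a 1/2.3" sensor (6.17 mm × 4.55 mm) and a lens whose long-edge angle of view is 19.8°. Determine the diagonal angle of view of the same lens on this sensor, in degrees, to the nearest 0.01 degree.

From the long-edge AOV: f = 6.17 / (2·tan(9.9°)) = 6.17 / 0.34906 ≈ 17.6763 mm.
Sensor diagonal = √(6.17² + 4.55²) = √58.7714 ≈ 7.6663 mm.
Diagonal AOV = 2·arctan(7.6663 / (2 × 17.6763)) = 2·arctan(0.21685) ≈ 24.4705°.

24.47°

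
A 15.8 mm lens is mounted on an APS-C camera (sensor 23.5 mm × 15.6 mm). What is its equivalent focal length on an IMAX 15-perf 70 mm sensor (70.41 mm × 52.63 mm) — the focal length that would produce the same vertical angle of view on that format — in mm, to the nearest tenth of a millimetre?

Equal angle of view means equal height/f ratio, so f₂ = f₁ · (height₂/height₁) = 15.8 × 52.63/15.6.
f₂ = 15.8 × 3.37372 ≈ 53.305 mm.

53.3 mm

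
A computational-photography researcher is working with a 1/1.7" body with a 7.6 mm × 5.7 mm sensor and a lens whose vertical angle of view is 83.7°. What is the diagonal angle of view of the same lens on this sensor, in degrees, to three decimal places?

From the vertical AOV: f = 5.7 / (2·tan(41.85°)) = 5.7 / 1.79135 ≈ 3.1820 mm.
Sensor diagonal = √(7.6² + 5.7²) = √90.2500 ≈ 9.5000 mm.
Diagonal AOV = 2·arctan(9.5000 / (2 × 3.1820)) = 2·arctan(1.49279) ≈ 112.3648°.

112.365°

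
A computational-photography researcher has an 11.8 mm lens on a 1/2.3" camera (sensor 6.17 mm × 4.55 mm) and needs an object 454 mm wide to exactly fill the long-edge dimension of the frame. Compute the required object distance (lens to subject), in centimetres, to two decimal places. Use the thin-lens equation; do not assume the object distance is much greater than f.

Magnification m = w/W = dᵢ/dₒ; combined with 1/f = 1/dₒ + 1/dᵢ this gives dₒ = f·(1 + W/w).
dₒ = 11.8 mm × (1 + 454/6.17) = 11.8 × 74.5818 ≈ 880.066 mm = 88.0066 cm.

88.01 cm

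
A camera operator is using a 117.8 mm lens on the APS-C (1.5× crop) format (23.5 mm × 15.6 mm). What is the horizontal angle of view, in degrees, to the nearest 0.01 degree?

Angle of view α = 2·arctan(w/2f) with w = 23.5 mm and f = 117.8 mm.
w/2f = 0.09975; arctan(0.09975) ≈ 5.6961°, so α ≈ 11.3923°.

11.39°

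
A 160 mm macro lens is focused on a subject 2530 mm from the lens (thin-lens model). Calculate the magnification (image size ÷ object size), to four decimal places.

0.0675×

Thin lens: 1/f = 1/dₒ + 1/dᵢ → 1/dᵢ = 1/160 − 1/2530 = 0.0058547 mm⁻¹, so dᵢ ≈ 170.8017 mm.
Magnification m = dᵢ/dₒ = 170.8017/2530 ≈ 0.06751.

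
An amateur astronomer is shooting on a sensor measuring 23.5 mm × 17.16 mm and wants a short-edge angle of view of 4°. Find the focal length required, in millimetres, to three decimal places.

From α = 2·arctan(h/2f) we get f = h / (2·tan(α/2)).
With h = 17.16 mm and α/2 = 2°, tan(α/2) ≈ 0.03492, so f ≈ 17.16 / 0.06984 ≈ 245.6991 mm.

245.699 mm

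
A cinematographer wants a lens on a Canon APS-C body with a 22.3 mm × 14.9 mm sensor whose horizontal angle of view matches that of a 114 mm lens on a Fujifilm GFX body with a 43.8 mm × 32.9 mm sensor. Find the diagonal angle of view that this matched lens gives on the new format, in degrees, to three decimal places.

26.019°

Equal horizontal AOV ⇒ f₂ = f₁ · 22.3/43.8 = 114 × 0.50913 ≈ 58.0411 mm.
Sensor diagonal = √(22.3² + 14.9²) = √719.3000 ≈ 26.8198 mm.
Diagonal AOV on the new format = 2·arctan(26.8198 / (2 × 58.0411)) = 2·arctan(0.23104) ≈ 26.0188°.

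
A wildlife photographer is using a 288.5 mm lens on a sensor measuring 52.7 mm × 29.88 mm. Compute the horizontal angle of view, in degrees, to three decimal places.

10.437°

Angle of view α = 2·arctan(w/2f) with w = 52.7 mm and f = 288.5 mm.
w/2f = 0.09133; arctan(0.09133) ≈ 5.2186°, so α ≈ 10.4372°.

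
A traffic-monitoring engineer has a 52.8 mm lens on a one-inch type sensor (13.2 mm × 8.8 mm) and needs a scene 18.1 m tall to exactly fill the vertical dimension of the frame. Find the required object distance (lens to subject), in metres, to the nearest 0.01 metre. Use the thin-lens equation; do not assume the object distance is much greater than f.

108.65 m

W: 18.1 m = 18100 mm.
Magnification m = h/W = dᵢ/dₒ; combined with 1/f = 1/dₒ + 1/dᵢ this gives dₒ = f·(1 + W/h).
dₒ = 52.8 mm × (1 + 18100/8.8) = 52.8 × 2057.8182 ≈ 108652.800 mm = 108.653 m.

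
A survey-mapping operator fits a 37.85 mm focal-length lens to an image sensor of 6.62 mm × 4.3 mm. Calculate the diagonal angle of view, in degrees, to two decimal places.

11.91°

Sensor diagonal = √(6.62² + 4.3²) = √62.3144 ≈ 7.8939 mm.
Angle of view α = 2·arctan(d/2f) with d = 7.8939 mm and f = 37.85 mm.
d/2f = 0.10428; arctan(0.10428) ≈ 5.9533°, so α ≈ 11.9065°.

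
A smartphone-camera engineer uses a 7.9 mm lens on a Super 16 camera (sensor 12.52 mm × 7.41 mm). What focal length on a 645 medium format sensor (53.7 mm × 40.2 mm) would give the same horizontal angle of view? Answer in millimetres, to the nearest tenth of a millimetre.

33.9 mm

Equal angle of view means equal width/f ratio, so f₂ = f₁ · (width₂/width₁) = 7.9 × 53.7/12.52.
f₂ = 7.9 × 4.28914 ≈ 33.884 mm.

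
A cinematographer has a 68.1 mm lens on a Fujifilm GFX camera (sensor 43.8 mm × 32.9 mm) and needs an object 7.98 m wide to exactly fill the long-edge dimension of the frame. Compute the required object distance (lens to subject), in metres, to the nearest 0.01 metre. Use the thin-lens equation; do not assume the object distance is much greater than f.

12.48 m

W: 7.98 m = 7980 mm.
Magnification m = w/W = dᵢ/dₒ; combined with 1/f = 1/dₒ + 1/dᵢ this gives dₒ = f·(1 + W/w).
dₒ = 68.1 mm × (1 + 7980/43.8) = 68.1 × 183.1918 ≈ 12475.360 mm = 12.4754 m.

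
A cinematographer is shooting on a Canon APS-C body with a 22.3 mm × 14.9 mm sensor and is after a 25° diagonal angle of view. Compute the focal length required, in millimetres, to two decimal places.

60.49 mm

Sensor diagonal = √(22.3² + 14.9²) = √719.3000 ≈ 26.8198 mm.
From α = 2·arctan(d/2f) we get f = d / (2·tan(α/2)).
With d = 26.8198 mm and α/2 = 12.5°, tan(α/2) ≈ 0.22169, so f ≈ 26.8198 / 0.44339 ≈ 60.4881 mm.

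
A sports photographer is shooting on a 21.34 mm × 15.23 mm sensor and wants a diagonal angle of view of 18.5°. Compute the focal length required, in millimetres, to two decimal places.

80.49 mm

Sensor diagonal = √(21.34² + 15.23²) = √687.3485 ≈ 26.2173 mm.
From α = 2·arctan(d/2f) we get f = d / (2·tan(α/2)).
With d = 26.2173 mm and α/2 = 9.25°, tan(α/2) ≈ 0.16286, so f ≈ 26.2173 / 0.32572 ≈ 80.4902 mm.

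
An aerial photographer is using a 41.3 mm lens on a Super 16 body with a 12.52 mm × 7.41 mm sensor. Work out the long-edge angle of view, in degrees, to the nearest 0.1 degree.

17.2°

Angle of view α = 2·arctan(w/2f) with w = 12.52 mm and f = 41.3 mm.
w/2f = 0.15157; arctan(0.15157) ≈ 8.6189°, so α ≈ 17.2379°.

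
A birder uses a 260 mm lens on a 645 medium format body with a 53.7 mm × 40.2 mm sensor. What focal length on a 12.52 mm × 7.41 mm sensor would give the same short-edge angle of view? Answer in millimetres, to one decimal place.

Equal angle of view means equal height/f ratio, so f₂ = f₁ · (height₂/height₁) = 260 × 7.41/40.2.
f₂ = 260 × 0.18433 ≈ 47.925 mm.

47.9 mm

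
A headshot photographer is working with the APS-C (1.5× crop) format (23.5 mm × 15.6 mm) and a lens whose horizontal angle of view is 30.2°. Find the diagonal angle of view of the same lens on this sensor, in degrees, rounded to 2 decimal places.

35.89°

From the horizontal AOV: f = 23.5 / (2·tan(15.1°)) = 23.5 / 0.53964 ≈ 43.5474 mm.
Sensor diagonal = √(23.5² + 15.6²) = √795.6100 ≈ 28.2066 mm.
Diagonal AOV = 2·arctan(28.2066 / (2 × 43.5474)) = 2·arctan(0.32386) ≈ 35.8901°.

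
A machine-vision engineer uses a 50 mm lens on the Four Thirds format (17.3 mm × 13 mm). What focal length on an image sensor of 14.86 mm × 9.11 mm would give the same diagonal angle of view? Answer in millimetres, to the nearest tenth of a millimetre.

40.3 mm

Sensor diagonal = √(17.3² + 13²) = √468.2900 ≈ 21.6400 mm.
Sensor diagonal = √(14.86² + 9.11²) = √303.8117 ≈ 17.4302 mm.
Equal angle of view means equal diagonal/f ratio, so f₂ = f₁ · (diagonal₂/diagonal₁) = 50 × 17.4302/21.6400.
f₂ = 50 × 0.80546 ≈ 40.273 mm.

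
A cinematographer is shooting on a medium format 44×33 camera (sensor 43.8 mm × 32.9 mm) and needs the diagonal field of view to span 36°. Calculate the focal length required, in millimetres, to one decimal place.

84.3 mm

Sensor diagonal = √(43.8² + 32.9²) = √3000.8500 ≈ 54.7800 mm.
From α = 2·arctan(d/2f) we get f = d / (2·tan(α/2)).
With d = 54.7800 mm and α/2 = 18°, tan(α/2) ≈ 0.32492, so f ≈ 54.7800 / 0.64984 ≈ 84.2978 mm.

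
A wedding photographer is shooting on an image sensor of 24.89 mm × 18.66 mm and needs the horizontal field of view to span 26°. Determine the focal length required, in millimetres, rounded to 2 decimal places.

53.91 mm

From α = 2·arctan(w/2f) we get f = w / (2·tan(α/2)).
With w = 24.89 mm and α/2 = 13°, tan(α/2) ≈ 0.23087, so f ≈ 24.89 / 0.46174 ≈ 53.9052 mm.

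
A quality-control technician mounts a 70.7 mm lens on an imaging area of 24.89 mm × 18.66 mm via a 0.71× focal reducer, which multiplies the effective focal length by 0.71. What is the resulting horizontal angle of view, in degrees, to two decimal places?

27.85°

Effective focal length f = 70.7 × 0.71 = 50.197 mm.
α = 2·arctan(24.89 / (2 × 50.197)) = 2·arctan(0.24792) ≈ 27.8484°.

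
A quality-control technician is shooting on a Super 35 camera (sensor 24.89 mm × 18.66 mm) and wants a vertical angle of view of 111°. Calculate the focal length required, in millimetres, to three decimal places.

From α = 2·arctan(h/2f) we get f = h / (2·tan(α/2)).
With h = 18.66 mm and α/2 = 55.5°, tan(α/2) ≈ 1.45501, so f ≈ 18.66 / 2.91002 ≈ 6.4123 mm.

6.412 mm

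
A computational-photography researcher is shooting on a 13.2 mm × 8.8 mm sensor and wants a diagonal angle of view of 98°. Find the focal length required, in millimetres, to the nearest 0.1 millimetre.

6.9 mm

Sensor diagonal = √(13.2² + 8.8²) = √251.6800 ≈ 15.8644 mm.
From α = 2·arctan(d/2f) we get f = d / (2·tan(α/2)).
With d = 15.8644 mm and α/2 = 49°, tan(α/2) ≈ 1.15037, so f ≈ 15.8644 / 2.30074 ≈ 6.8954 mm.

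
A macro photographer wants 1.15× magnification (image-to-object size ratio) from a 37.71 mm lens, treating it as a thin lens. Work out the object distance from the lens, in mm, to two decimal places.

With m = dᵢ/dₒ and 1/f = 1/dₒ + 1/dᵢ, substituting dᵢ = m·dₒ gives 1/f = (1 + 1/m)/dₒ, hence dₒ = f·(1 + 1/m).
dₒ = 37.71 × (1 + 1/1.15) = 37.71 × 1.86957 ≈ 70.501 mm.

70.50 mm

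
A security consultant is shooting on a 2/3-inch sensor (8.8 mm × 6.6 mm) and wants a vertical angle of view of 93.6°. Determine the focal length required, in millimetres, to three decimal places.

From α = 2·arctan(h/2f) we get f = h / (2·tan(α/2)).
With h = 6.6 mm and α/2 = 46.8°, tan(α/2) ≈ 1.06489, so f ≈ 6.6 / 2.12978 ≈ 3.0989 mm.

3.099 mm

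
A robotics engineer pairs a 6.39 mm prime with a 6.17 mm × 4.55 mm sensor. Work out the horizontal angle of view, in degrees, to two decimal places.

51.54°

Angle of view α = 2·arctan(w/2f) with w = 6.17 mm and f = 6.39 mm.
w/2f = 0.48279; arctan(0.48279) ≈ 25.7706°, so α ≈ 51.5412°.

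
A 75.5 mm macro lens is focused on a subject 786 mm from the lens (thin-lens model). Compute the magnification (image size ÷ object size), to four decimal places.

0.1063×

Thin lens: 1/f = 1/dₒ + 1/dᵢ → 1/dᵢ = 1/75.5 − 1/786 = 0.0119728 mm⁻¹, so dᵢ ≈ 83.5229 mm.
Magnification m = dᵢ/dₒ = 83.5229/786 ≈ 0.10626.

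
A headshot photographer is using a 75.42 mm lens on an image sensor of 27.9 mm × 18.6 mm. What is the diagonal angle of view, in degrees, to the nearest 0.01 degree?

25.07°

Sensor diagonal = √(27.9² + 18.6²) = √1124.3700 ≈ 33.5316 mm.
Angle of view α = 2·arctan(d/2f) with d = 33.5316 mm and f = 75.42 mm.
d/2f = 0.22230; arctan(0.22230) ≈ 12.5330°, so α ≈ 25.0660°.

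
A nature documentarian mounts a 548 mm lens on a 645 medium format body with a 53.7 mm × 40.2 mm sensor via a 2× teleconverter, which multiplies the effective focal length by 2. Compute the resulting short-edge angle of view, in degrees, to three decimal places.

2.101°

Effective focal length f = 548 × 2 = 1096 mm.
α = 2·arctan(40.2 / (2 × 1096)) = 2·arctan(0.01834) ≈ 2.1013°.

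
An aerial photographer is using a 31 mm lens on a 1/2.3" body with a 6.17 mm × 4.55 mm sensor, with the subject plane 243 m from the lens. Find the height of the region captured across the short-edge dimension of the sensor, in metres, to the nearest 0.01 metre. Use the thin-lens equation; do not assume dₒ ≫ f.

dₒ: 243 m = 243000 mm.
Similar triangles through the lens centre give W/dₒ = h/dᵢ; with 1/f = 1/dₒ + 1/dᵢ this gives W = h·(dₒ − f)/f.
W = 4.55 mm × (243000 − 31) / 31 = 4.55 × 7837.7097 ≈ 35661.579 mm = 35.6616 m.

35.66 m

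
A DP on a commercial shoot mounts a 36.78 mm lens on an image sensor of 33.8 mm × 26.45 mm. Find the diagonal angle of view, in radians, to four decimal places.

1.0563 rad

Sensor diagonal = √(33.8² + 26.45²) = √1842.0425 ≈ 42.9190 mm.
Angle of view α = 2·arctan(d/2f) with d = 42.9190 mm and f = 36.78 mm.
d/2f = 0.58346; arctan(0.58346) ≈ 0.5282 rad, so α ≈ 1.0563 rad.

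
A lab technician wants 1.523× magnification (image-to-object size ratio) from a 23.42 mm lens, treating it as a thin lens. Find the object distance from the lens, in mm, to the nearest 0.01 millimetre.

38.80 mm

With m = dᵢ/dₒ and 1/f = 1/dₒ + 1/dᵢ, substituting dᵢ = m·dₒ gives 1/f = (1 + 1/m)/dₒ, hence dₒ = f·(1 + 1/m).
dₒ = 23.42 × (1 + 1/1.523) = 23.42 × 1.65660 ≈ 38.798 mm.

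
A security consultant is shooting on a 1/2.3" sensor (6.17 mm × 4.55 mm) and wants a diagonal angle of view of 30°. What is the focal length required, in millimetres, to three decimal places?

14.305 mm

Sensor diagonal = √(6.17² + 4.55²) = √58.7714 ≈ 7.6663 mm.
From α = 2·arctan(d/2f) we get f = d / (2·tan(α/2)).
With d = 7.6663 mm and α/2 = 15°, tan(α/2) ≈ 0.26795, so f ≈ 7.6663 / 0.53590 ≈ 14.3054 mm.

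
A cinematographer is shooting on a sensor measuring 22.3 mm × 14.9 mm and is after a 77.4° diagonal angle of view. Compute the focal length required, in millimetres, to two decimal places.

Sensor diagonal = √(22.3² + 14.9²) = √719.3000 ≈ 26.8198 mm.
From α = 2·arctan(d/2f) we get f = d / (2·tan(α/2)).
With d = 26.8198 mm and α/2 = 38.7°, tan(α/2) ≈ 0.80115, so f ≈ 26.8198 / 1.60230 ≈ 16.7383 mm.

16.74 mm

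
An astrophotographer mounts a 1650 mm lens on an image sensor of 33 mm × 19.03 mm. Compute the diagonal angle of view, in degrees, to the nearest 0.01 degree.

1.32°

Sensor diagonal = √(33² + 19.03²) = √1451.1409 ≈ 38.0938 mm.
Angle of view α = 2·arctan(d/2f) with d = 38.0938 mm and f = 1650 mm.
d/2f = 0.01154; arctan(0.01154) ≈ 0.6614°, so α ≈ 1.3227°.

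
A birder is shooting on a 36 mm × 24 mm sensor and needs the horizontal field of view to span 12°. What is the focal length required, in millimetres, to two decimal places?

171.26 mm

From α = 2·arctan(w/2f) we get f = w / (2·tan(α/2)).
With w = 36 mm and α/2 = 6°, tan(α/2) ≈ 0.10510, so f ≈ 36 / 0.21021 ≈ 171.2586 mm.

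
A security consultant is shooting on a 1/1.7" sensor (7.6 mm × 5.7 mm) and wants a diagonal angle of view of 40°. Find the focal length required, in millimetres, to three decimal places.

Sensor diagonal = √(7.6² + 5.7²) = √90.2500 ≈ 9.5000 mm.
From α = 2·arctan(d/2f) we get f = d / (2·tan(α/2)).
With d = 9.5000 mm and α/2 = 20°, tan(α/2) ≈ 0.36397, so f ≈ 9.5000 / 0.72794 ≈ 13.0505 mm.

13.051 mm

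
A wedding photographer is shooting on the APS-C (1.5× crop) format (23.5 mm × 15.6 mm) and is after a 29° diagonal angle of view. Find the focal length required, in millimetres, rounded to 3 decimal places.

54.533 mm

Sensor diagonal = √(23.5² + 15.6²) = √795.6100 ≈ 28.2066 mm.
From α = 2·arctan(d/2f) we get f = d / (2·tan(α/2)).
With d = 28.2066 mm and α/2 = 14.5°, tan(α/2) ≈ 0.25862, so f ≈ 28.2066 / 0.51724 ≈ 54.5333 mm.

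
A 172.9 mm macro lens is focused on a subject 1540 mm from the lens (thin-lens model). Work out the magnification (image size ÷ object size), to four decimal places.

0.1265×

Thin lens: 1/f = 1/dₒ + 1/dᵢ → 1/dᵢ = 1/172.9 − 1/1540 = 0.0051343 mm⁻¹, so dᵢ ≈ 194.7670 mm.
Magnification m = dᵢ/dₒ = 194.7670/1540 ≈ 0.12647.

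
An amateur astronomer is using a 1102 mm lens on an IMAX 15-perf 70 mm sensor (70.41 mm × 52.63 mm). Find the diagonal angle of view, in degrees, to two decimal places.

4.57°

Sensor diagonal = √(70.41² + 52.63²) = √7727.4850 ≈ 87.9061 mm.
Angle of view α = 2·arctan(d/2f) with d = 87.9061 mm and f = 1102 mm.
d/2f = 0.03988; arctan(0.03988) ≈ 2.2840°, so α ≈ 4.5680°.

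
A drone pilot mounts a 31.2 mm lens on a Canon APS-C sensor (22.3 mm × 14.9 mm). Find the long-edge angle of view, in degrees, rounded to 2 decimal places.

Angle of view α = 2·arctan(w/2f) with w = 22.3 mm and f = 31.2 mm.
w/2f = 0.35737; arctan(0.35737) ≈ 19.6655°, so α ≈ 39.3309°.

39.33°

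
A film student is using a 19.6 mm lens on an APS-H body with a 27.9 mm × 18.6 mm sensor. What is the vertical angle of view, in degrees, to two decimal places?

50.77°

Angle of view α = 2·arctan(h/2f) with h = 18.6 mm and f = 19.6 mm.
h/2f = 0.47449; arctan(0.47449) ≈ 25.3839°, so α ≈ 50.7677°.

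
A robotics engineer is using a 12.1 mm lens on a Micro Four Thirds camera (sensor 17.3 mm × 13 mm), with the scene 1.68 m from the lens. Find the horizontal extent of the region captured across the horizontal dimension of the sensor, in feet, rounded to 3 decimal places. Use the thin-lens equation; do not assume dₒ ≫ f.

7.824 ft

dₒ: 1.68 m = 1680 mm.
Similar triangles through the lens centre give W/dₒ = w/dᵢ; with 1/f = 1/dₒ + 1/dᵢ this gives W = w·(dₒ − f)/f.
W = 17.3 mm × (1680 − 12.1) / 12.1 = 17.3 × 137.8430 ≈ 2384.683 mm = 2384.683/304.8 ft = 7.82376 ft.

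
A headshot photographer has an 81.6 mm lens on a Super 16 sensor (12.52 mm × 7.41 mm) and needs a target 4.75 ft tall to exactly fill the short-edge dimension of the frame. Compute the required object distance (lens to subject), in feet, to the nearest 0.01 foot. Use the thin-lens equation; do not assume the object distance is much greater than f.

52.58 ft

W: 4.75 ft × 304.8 mm/ft = 1447.80 mm.
Magnification m = h/W = dᵢ/dₒ; combined with 1/f = 1/dₒ + 1/dᵢ this gives dₒ = f·(1 + W/h).
dₒ = 81.6 mm × (1 + 1447.8/7.41) = 81.6 × 196.3846 ≈ 16024.984 mm = 16024.984/304.8 ft = 52.5754 ft.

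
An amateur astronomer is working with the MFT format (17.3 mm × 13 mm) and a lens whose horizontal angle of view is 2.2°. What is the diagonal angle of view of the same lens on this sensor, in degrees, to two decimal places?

From the horizontal AOV: f = 17.3 / (2·tan(1.1°)) = 17.3 / 0.03840 ≈ 450.4978 mm.
Sensor diagonal = √(17.3² + 13²) = √468.2900 ≈ 21.6400 mm.
Diagonal AOV = 2·arctan(21.6400 / (2 × 450.4978)) = 2·arctan(0.02402) ≈ 2.7517°.

2.75°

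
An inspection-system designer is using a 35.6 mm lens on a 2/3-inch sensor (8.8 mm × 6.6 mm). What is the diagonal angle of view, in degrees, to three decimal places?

Sensor diagonal = √(8.8² + 6.6²) = √121.0000 ≈ 11.0000 mm.
Angle of view α = 2·arctan(d/2f) with d = 11.0000 mm and f = 35.6 mm.
d/2f = 0.15449; arctan(0.15449) ≈ 8.7824°, so α ≈ 17.5649°.

17.565°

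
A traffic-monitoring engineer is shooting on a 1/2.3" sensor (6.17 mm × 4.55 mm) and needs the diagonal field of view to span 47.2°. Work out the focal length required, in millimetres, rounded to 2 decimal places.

Sensor diagonal = √(6.17² + 4.55²) = √58.7714 ≈ 7.6663 mm.
From α = 2·arctan(d/2f) we get f = d / (2·tan(α/2)).
With d = 7.6663 mm and α/2 = 23.6°, tan(α/2) ≈ 0.43689, so f ≈ 7.6663 / 0.87378 ≈ 8.7737 mm.

8.77 mm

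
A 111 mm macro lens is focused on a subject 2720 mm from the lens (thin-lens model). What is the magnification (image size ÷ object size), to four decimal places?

0.0425×

Thin lens: 1/f = 1/dₒ + 1/dᵢ → 1/dᵢ = 1/111 − 1/2720 = 0.0086414 mm⁻¹, so dᵢ ≈ 115.7225 mm.
Magnification m = dᵢ/dₒ = 115.7225/2720 ≈ 0.04255.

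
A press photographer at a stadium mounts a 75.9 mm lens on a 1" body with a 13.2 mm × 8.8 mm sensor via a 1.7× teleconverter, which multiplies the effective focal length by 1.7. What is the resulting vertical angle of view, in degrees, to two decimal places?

3.91°

Effective focal length f = 75.9 × 1.7 = 129.03 mm.
α = 2·arctan(8.8 / (2 × 129.03)) = 2·arctan(0.03410) ≈ 3.9061°.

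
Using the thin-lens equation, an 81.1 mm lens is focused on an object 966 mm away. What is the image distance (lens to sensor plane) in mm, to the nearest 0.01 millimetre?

88.53 mm

1/dᵢ = 1/f − 1/dₒ = 1/81.1 − 1/966 = 0.0112953 mm⁻¹.
dᵢ = 1/0.0112953 ≈ 88.5327 mm.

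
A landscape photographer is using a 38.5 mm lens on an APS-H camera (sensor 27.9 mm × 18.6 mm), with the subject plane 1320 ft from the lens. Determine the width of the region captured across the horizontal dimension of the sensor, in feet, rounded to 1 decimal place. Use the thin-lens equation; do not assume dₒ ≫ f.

956.5 ft

dₒ: 1320 ft × 304.8 mm/ft = 402335.99 mm.
Similar triangles through the lens centre give W/dₒ = w/dᵢ; with 1/f = 1/dₒ + 1/dᵢ this gives W = w·(dₒ − f)/f.
W = 27.9 mm × (402336 − 38.5) / 38.5 = 27.9 × 10449.2854 ≈ 291535.062 mm = 291535.062/304.8 ft = 956.48 ft.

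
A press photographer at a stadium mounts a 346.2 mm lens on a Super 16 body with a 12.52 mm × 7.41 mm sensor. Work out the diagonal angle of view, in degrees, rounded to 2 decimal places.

2.41°

Sensor diagonal = √(12.52² + 7.41²) = √211.6585 ≈ 14.5485 mm.
Angle of view α = 2·arctan(d/2f) with d = 14.5485 mm and f = 346.2 mm.
d/2f = 0.02101; arctan(0.02101) ≈ 1.2037°, so α ≈ 2.4074°.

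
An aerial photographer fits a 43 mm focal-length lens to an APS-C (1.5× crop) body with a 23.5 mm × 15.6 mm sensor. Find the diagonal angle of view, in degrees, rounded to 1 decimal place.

Sensor diagonal = √(23.5² + 15.6²) = √795.6100 ≈ 28.2066 mm.
Angle of view α = 2·arctan(d/2f) with d = 28.2066 mm and f = 43 mm.
d/2f = 0.32798; arctan(0.32798) ≈ 18.1586°, so α ≈ 36.3172°.

36.3°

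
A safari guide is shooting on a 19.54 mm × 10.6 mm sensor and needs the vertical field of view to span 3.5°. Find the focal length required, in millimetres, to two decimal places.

173.47 mm

From α = 2·arctan(h/2f) we get f = h / (2·tan(α/2)).
With h = 10.6 mm and α/2 = 1.75°, tan(α/2) ≈ 0.03055, so f ≈ 10.6 / 0.06111 ≈ 173.4704 mm.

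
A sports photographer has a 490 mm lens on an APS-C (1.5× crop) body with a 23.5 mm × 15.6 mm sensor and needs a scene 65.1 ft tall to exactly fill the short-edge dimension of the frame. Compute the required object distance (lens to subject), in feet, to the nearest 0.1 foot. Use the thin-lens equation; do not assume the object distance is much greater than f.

2046.4 ft

W: 65.1 ft × 304.8 mm/ft = 19842.48 mm.
Magnification m = h/W = dᵢ/dₒ; combined with 1/f = 1/dₒ + 1/dᵢ this gives dₒ = f·(1 + W/h).
dₒ = 490 mm × (1 + 19842.5/15.6) = 490 × 1272.9538 ≈ 623747.365 mm = 623747.365/304.8 ft = 2046.42 ft.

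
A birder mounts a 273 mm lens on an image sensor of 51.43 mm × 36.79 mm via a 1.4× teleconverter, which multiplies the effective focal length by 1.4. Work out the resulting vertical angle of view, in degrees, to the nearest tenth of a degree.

5.5°

Effective focal length f = 273 × 1.4 = 382.2 mm.
α = 2·arctan(36.79 / (2 × 382.2)) = 2·arctan(0.04813) ≈ 5.5110°.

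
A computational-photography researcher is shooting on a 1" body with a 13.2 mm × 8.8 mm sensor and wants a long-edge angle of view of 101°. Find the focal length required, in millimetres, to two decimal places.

5.44 mm

From α = 2·arctan(w/2f) we get f = w / (2·tan(α/2)).
With w = 13.2 mm and α/2 = 50.5°, tan(α/2) ≈ 1.21310, so f ≈ 13.2 / 2.42619 ≈ 5.4406 mm.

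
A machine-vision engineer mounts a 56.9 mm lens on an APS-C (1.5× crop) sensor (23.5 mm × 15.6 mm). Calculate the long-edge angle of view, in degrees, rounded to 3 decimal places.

Angle of view α = 2·arctan(w/2f) with w = 23.5 mm and f = 56.9 mm.
w/2f = 0.20650; arctan(0.20650) ≈ 11.6677°, so α ≈ 23.3354°.

23.335°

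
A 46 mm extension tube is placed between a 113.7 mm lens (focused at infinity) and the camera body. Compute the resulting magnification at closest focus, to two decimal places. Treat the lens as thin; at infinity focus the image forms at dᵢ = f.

0.40×

The tube moves the image plane from f to f + e, so dᵢ = 113.7 + 46 = 159.7 mm. Focus is achieved when 1/f = 1/dₒ + 1/dᵢ, giving dₒ = 1/(1/f − 1/(f+e)).
Magnification m = dᵢ/dₒ = (f+e)·(1/f − 1/(f+e)) = e/f = 46/113.7 ≈ 0.4046.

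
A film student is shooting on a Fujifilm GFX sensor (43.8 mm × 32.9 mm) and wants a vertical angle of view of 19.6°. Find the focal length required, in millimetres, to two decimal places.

From α = 2·arctan(h/2f) we get f = h / (2·tan(α/2)).
With h = 32.9 mm and α/2 = 9.8°, tan(α/2) ≈ 0.17273, so f ≈ 32.9 / 0.34546 ≈ 95.2353 mm.

95.24 mm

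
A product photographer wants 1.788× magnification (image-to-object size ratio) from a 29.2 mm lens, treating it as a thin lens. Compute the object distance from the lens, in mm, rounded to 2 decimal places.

With m = dᵢ/dₒ and 1/f = 1/dₒ + 1/dᵢ, substituting dᵢ = m·dₒ gives 1/f = (1 + 1/m)/dₒ, hence dₒ = f·(1 + 1/m).
dₒ = 29.2 × (1 + 1/1.788) = 29.2 × 1.55928 ≈ 45.531 mm.

45.53 mm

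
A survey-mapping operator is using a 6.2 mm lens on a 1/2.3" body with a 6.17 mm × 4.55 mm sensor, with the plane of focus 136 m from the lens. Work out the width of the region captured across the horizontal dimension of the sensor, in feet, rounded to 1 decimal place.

dₒ: 136 m = 136000 mm.
Similar triangles through the lens centre give W/dₒ = w/dᵢ; with 1/f = 1/dₒ + 1/dᵢ this gives W = w·(dₒ − f)/f.
W = 6.17 mm × (136000 − 6.2) / 6.2 = 6.17 × 21934.4839 ≈ 135335.765 mm = 135335.765/304.8 ft = 444.015 ft.

444.0 ft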